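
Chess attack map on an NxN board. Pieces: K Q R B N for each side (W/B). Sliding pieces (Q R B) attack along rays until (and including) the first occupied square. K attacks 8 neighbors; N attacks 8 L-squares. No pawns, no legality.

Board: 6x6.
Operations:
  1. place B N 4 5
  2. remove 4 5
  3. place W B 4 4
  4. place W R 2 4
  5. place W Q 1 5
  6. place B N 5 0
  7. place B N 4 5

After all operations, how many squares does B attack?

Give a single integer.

Answer: 5

Derivation:
Op 1: place BN@(4,5)
Op 2: remove (4,5)
Op 3: place WB@(4,4)
Op 4: place WR@(2,4)
Op 5: place WQ@(1,5)
Op 6: place BN@(5,0)
Op 7: place BN@(4,5)
Per-piece attacks for B:
  BN@(4,5): attacks (5,3) (3,3) (2,4)
  BN@(5,0): attacks (4,2) (3,1)
Union (5 distinct): (2,4) (3,1) (3,3) (4,2) (5,3)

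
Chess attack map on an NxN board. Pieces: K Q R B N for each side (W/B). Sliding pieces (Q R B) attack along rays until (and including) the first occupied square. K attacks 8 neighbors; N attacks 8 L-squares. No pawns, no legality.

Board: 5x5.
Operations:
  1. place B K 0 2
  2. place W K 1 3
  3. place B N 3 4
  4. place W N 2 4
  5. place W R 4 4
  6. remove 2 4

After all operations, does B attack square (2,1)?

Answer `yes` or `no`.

Answer: no

Derivation:
Op 1: place BK@(0,2)
Op 2: place WK@(1,3)
Op 3: place BN@(3,4)
Op 4: place WN@(2,4)
Op 5: place WR@(4,4)
Op 6: remove (2,4)
Per-piece attacks for B:
  BK@(0,2): attacks (0,3) (0,1) (1,2) (1,3) (1,1)
  BN@(3,4): attacks (4,2) (2,2) (1,3)
B attacks (2,1): no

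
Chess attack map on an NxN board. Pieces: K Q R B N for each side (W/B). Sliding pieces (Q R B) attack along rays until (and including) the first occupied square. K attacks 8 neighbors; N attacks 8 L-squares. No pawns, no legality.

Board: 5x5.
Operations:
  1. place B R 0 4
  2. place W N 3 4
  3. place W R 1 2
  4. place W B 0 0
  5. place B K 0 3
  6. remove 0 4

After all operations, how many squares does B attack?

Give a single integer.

Answer: 5

Derivation:
Op 1: place BR@(0,4)
Op 2: place WN@(3,4)
Op 3: place WR@(1,2)
Op 4: place WB@(0,0)
Op 5: place BK@(0,3)
Op 6: remove (0,4)
Per-piece attacks for B:
  BK@(0,3): attacks (0,4) (0,2) (1,3) (1,4) (1,2)
Union (5 distinct): (0,2) (0,4) (1,2) (1,3) (1,4)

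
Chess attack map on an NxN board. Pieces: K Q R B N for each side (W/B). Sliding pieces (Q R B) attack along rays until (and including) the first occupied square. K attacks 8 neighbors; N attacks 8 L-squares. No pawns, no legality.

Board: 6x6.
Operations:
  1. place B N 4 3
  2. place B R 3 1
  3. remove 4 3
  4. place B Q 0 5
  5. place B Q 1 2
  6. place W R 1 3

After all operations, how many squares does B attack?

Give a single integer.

Op 1: place BN@(4,3)
Op 2: place BR@(3,1)
Op 3: remove (4,3)
Op 4: place BQ@(0,5)
Op 5: place BQ@(1,2)
Op 6: place WR@(1,3)
Per-piece attacks for B:
  BQ@(0,5): attacks (0,4) (0,3) (0,2) (0,1) (0,0) (1,5) (2,5) (3,5) (4,5) (5,5) (1,4) (2,3) (3,2) (4,1) (5,0)
  BQ@(1,2): attacks (1,3) (1,1) (1,0) (2,2) (3,2) (4,2) (5,2) (0,2) (2,3) (3,4) (4,5) (2,1) (3,0) (0,3) (0,1) [ray(0,1) blocked at (1,3)]
  BR@(3,1): attacks (3,2) (3,3) (3,4) (3,5) (3,0) (4,1) (5,1) (2,1) (1,1) (0,1)
Union (26 distinct): (0,0) (0,1) (0,2) (0,3) (0,4) (1,0) (1,1) (1,3) (1,4) (1,5) (2,1) (2,2) (2,3) (2,5) (3,0) (3,2) (3,3) (3,4) (3,5) (4,1) (4,2) (4,5) (5,0) (5,1) (5,2) (5,5)

Answer: 26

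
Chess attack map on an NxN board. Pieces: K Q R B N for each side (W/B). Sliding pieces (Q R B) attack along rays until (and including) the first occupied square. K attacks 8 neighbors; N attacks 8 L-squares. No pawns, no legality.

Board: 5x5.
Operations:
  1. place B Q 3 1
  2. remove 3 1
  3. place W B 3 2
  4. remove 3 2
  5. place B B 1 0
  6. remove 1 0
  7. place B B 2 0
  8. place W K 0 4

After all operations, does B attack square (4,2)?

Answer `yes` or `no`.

Answer: yes

Derivation:
Op 1: place BQ@(3,1)
Op 2: remove (3,1)
Op 3: place WB@(3,2)
Op 4: remove (3,2)
Op 5: place BB@(1,0)
Op 6: remove (1,0)
Op 7: place BB@(2,0)
Op 8: place WK@(0,4)
Per-piece attacks for B:
  BB@(2,0): attacks (3,1) (4,2) (1,1) (0,2)
B attacks (4,2): yes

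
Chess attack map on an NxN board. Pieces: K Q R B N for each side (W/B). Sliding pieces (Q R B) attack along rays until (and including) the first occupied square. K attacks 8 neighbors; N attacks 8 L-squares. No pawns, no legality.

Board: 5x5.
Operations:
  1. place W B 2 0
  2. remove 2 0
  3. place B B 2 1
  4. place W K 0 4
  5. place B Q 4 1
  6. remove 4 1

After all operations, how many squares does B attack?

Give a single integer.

Op 1: place WB@(2,0)
Op 2: remove (2,0)
Op 3: place BB@(2,1)
Op 4: place WK@(0,4)
Op 5: place BQ@(4,1)
Op 6: remove (4,1)
Per-piece attacks for B:
  BB@(2,1): attacks (3,2) (4,3) (3,0) (1,2) (0,3) (1,0)
Union (6 distinct): (0,3) (1,0) (1,2) (3,0) (3,2) (4,3)

Answer: 6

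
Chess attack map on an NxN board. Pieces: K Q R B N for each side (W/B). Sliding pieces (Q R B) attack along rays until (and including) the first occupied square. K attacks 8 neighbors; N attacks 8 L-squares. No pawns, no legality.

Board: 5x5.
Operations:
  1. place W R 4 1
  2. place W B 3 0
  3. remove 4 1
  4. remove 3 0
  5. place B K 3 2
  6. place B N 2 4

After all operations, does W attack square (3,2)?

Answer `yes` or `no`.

Op 1: place WR@(4,1)
Op 2: place WB@(3,0)
Op 3: remove (4,1)
Op 4: remove (3,0)
Op 5: place BK@(3,2)
Op 6: place BN@(2,4)
Per-piece attacks for W:
W attacks (3,2): no

Answer: no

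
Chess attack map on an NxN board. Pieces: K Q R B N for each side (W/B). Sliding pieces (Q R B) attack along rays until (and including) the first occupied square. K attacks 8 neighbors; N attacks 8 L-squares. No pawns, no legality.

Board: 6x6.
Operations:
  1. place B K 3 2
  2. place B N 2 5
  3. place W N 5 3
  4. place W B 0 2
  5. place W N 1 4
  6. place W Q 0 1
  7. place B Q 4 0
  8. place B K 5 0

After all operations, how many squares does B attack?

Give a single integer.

Answer: 19

Derivation:
Op 1: place BK@(3,2)
Op 2: place BN@(2,5)
Op 3: place WN@(5,3)
Op 4: place WB@(0,2)
Op 5: place WN@(1,4)
Op 6: place WQ@(0,1)
Op 7: place BQ@(4,0)
Op 8: place BK@(5,0)
Per-piece attacks for B:
  BN@(2,5): attacks (3,3) (4,4) (1,3) (0,4)
  BK@(3,2): attacks (3,3) (3,1) (4,2) (2,2) (4,3) (4,1) (2,3) (2,1)
  BQ@(4,0): attacks (4,1) (4,2) (4,3) (4,4) (4,5) (5,0) (3,0) (2,0) (1,0) (0,0) (5,1) (3,1) (2,2) (1,3) (0,4) [ray(1,0) blocked at (5,0)]
  BK@(5,0): attacks (5,1) (4,0) (4,1)
Union (19 distinct): (0,0) (0,4) (1,0) (1,3) (2,0) (2,1) (2,2) (2,3) (3,0) (3,1) (3,3) (4,0) (4,1) (4,2) (4,3) (4,4) (4,5) (5,0) (5,1)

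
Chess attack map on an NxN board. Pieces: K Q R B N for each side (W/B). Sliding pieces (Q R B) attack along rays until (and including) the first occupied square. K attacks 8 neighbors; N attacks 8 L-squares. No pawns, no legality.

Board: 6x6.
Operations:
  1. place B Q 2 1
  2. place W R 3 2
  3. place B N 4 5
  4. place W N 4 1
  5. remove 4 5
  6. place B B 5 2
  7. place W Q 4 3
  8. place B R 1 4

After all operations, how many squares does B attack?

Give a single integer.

Answer: 21

Derivation:
Op 1: place BQ@(2,1)
Op 2: place WR@(3,2)
Op 3: place BN@(4,5)
Op 4: place WN@(4,1)
Op 5: remove (4,5)
Op 6: place BB@(5,2)
Op 7: place WQ@(4,3)
Op 8: place BR@(1,4)
Per-piece attacks for B:
  BR@(1,4): attacks (1,5) (1,3) (1,2) (1,1) (1,0) (2,4) (3,4) (4,4) (5,4) (0,4)
  BQ@(2,1): attacks (2,2) (2,3) (2,4) (2,5) (2,0) (3,1) (4,1) (1,1) (0,1) (3,2) (3,0) (1,2) (0,3) (1,0) [ray(1,0) blocked at (4,1); ray(1,1) blocked at (3,2)]
  BB@(5,2): attacks (4,3) (4,1) [ray(-1,1) blocked at (4,3); ray(-1,-1) blocked at (4,1)]
Union (21 distinct): (0,1) (0,3) (0,4) (1,0) (1,1) (1,2) (1,3) (1,5) (2,0) (2,2) (2,3) (2,4) (2,5) (3,0) (3,1) (3,2) (3,4) (4,1) (4,3) (4,4) (5,4)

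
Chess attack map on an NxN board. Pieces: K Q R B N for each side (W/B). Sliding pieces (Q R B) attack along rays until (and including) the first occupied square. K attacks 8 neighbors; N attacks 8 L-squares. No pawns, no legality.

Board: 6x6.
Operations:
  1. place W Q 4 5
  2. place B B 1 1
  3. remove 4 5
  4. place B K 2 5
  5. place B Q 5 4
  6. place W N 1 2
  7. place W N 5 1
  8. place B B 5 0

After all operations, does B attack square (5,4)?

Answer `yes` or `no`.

Op 1: place WQ@(4,5)
Op 2: place BB@(1,1)
Op 3: remove (4,5)
Op 4: place BK@(2,5)
Op 5: place BQ@(5,4)
Op 6: place WN@(1,2)
Op 7: place WN@(5,1)
Op 8: place BB@(5,0)
Per-piece attacks for B:
  BB@(1,1): attacks (2,2) (3,3) (4,4) (5,5) (2,0) (0,2) (0,0)
  BK@(2,5): attacks (2,4) (3,5) (1,5) (3,4) (1,4)
  BB@(5,0): attacks (4,1) (3,2) (2,3) (1,4) (0,5)
  BQ@(5,4): attacks (5,5) (5,3) (5,2) (5,1) (4,4) (3,4) (2,4) (1,4) (0,4) (4,5) (4,3) (3,2) (2,1) (1,0) [ray(0,-1) blocked at (5,1)]
B attacks (5,4): no

Answer: no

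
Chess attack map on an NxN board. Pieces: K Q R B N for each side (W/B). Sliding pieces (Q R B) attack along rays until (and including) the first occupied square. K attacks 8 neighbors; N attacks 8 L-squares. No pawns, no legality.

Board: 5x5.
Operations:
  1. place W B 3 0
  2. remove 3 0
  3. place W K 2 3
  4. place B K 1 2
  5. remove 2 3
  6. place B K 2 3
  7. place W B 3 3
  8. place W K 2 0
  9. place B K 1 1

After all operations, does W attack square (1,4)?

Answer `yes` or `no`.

Answer: no

Derivation:
Op 1: place WB@(3,0)
Op 2: remove (3,0)
Op 3: place WK@(2,3)
Op 4: place BK@(1,2)
Op 5: remove (2,3)
Op 6: place BK@(2,3)
Op 7: place WB@(3,3)
Op 8: place WK@(2,0)
Op 9: place BK@(1,1)
Per-piece attacks for W:
  WK@(2,0): attacks (2,1) (3,0) (1,0) (3,1) (1,1)
  WB@(3,3): attacks (4,4) (4,2) (2,4) (2,2) (1,1) [ray(-1,-1) blocked at (1,1)]
W attacks (1,4): no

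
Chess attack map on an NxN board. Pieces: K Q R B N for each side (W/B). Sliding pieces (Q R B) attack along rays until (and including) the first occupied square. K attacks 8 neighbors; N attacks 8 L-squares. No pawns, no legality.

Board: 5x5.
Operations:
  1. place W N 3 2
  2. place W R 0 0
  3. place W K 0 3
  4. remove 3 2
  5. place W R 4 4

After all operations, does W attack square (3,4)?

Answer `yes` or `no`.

Answer: yes

Derivation:
Op 1: place WN@(3,2)
Op 2: place WR@(0,0)
Op 3: place WK@(0,3)
Op 4: remove (3,2)
Op 5: place WR@(4,4)
Per-piece attacks for W:
  WR@(0,0): attacks (0,1) (0,2) (0,3) (1,0) (2,0) (3,0) (4,0) [ray(0,1) blocked at (0,3)]
  WK@(0,3): attacks (0,4) (0,2) (1,3) (1,4) (1,2)
  WR@(4,4): attacks (4,3) (4,2) (4,1) (4,0) (3,4) (2,4) (1,4) (0,4)
W attacks (3,4): yes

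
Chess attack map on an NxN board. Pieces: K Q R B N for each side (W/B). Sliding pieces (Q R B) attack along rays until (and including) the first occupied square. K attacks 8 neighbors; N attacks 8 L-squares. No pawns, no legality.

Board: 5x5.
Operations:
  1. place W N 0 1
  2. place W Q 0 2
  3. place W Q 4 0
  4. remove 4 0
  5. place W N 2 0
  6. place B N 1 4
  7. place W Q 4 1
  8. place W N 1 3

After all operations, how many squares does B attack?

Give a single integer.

Answer: 3

Derivation:
Op 1: place WN@(0,1)
Op 2: place WQ@(0,2)
Op 3: place WQ@(4,0)
Op 4: remove (4,0)
Op 5: place WN@(2,0)
Op 6: place BN@(1,4)
Op 7: place WQ@(4,1)
Op 8: place WN@(1,3)
Per-piece attacks for B:
  BN@(1,4): attacks (2,2) (3,3) (0,2)
Union (3 distinct): (0,2) (2,2) (3,3)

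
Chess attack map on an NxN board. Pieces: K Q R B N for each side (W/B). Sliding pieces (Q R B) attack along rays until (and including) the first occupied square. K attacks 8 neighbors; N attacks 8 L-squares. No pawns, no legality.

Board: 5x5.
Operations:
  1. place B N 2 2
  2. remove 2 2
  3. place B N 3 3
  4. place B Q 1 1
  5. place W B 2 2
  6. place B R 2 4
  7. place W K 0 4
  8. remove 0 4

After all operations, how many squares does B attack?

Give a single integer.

Op 1: place BN@(2,2)
Op 2: remove (2,2)
Op 3: place BN@(3,3)
Op 4: place BQ@(1,1)
Op 5: place WB@(2,2)
Op 6: place BR@(2,4)
Op 7: place WK@(0,4)
Op 8: remove (0,4)
Per-piece attacks for B:
  BQ@(1,1): attacks (1,2) (1,3) (1,4) (1,0) (2,1) (3,1) (4,1) (0,1) (2,2) (2,0) (0,2) (0,0) [ray(1,1) blocked at (2,2)]
  BR@(2,4): attacks (2,3) (2,2) (3,4) (4,4) (1,4) (0,4) [ray(0,-1) blocked at (2,2)]
  BN@(3,3): attacks (1,4) (4,1) (2,1) (1,2)
Union (16 distinct): (0,0) (0,1) (0,2) (0,4) (1,0) (1,2) (1,3) (1,4) (2,0) (2,1) (2,2) (2,3) (3,1) (3,4) (4,1) (4,4)

Answer: 16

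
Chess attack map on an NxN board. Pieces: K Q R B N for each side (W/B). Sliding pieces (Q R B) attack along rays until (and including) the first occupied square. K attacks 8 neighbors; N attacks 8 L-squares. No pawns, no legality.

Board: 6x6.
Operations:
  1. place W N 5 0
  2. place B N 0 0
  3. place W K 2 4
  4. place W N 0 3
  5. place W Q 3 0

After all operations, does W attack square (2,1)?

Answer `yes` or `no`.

Answer: yes

Derivation:
Op 1: place WN@(5,0)
Op 2: place BN@(0,0)
Op 3: place WK@(2,4)
Op 4: place WN@(0,3)
Op 5: place WQ@(3,0)
Per-piece attacks for W:
  WN@(0,3): attacks (1,5) (2,4) (1,1) (2,2)
  WK@(2,4): attacks (2,5) (2,3) (3,4) (1,4) (3,5) (3,3) (1,5) (1,3)
  WQ@(3,0): attacks (3,1) (3,2) (3,3) (3,4) (3,5) (4,0) (5,0) (2,0) (1,0) (0,0) (4,1) (5,2) (2,1) (1,2) (0,3) [ray(1,0) blocked at (5,0); ray(-1,0) blocked at (0,0); ray(-1,1) blocked at (0,3)]
  WN@(5,0): attacks (4,2) (3,1)
W attacks (2,1): yes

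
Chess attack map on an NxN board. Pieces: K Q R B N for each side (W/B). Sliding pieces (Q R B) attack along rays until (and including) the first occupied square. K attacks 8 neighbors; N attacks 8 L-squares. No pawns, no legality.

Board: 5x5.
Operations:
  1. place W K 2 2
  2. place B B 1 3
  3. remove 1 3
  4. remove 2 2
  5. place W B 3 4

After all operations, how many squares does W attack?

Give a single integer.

Op 1: place WK@(2,2)
Op 2: place BB@(1,3)
Op 3: remove (1,3)
Op 4: remove (2,2)
Op 5: place WB@(3,4)
Per-piece attacks for W:
  WB@(3,4): attacks (4,3) (2,3) (1,2) (0,1)
Union (4 distinct): (0,1) (1,2) (2,3) (4,3)

Answer: 4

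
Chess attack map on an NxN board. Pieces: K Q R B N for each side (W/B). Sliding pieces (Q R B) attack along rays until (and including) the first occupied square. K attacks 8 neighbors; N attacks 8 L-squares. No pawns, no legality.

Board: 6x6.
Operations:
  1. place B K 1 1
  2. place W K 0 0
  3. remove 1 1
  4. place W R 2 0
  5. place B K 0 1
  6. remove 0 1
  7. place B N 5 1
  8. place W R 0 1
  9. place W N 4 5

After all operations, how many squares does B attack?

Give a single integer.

Op 1: place BK@(1,1)
Op 2: place WK@(0,0)
Op 3: remove (1,1)
Op 4: place WR@(2,0)
Op 5: place BK@(0,1)
Op 6: remove (0,1)
Op 7: place BN@(5,1)
Op 8: place WR@(0,1)
Op 9: place WN@(4,5)
Per-piece attacks for B:
  BN@(5,1): attacks (4,3) (3,2) (3,0)
Union (3 distinct): (3,0) (3,2) (4,3)

Answer: 3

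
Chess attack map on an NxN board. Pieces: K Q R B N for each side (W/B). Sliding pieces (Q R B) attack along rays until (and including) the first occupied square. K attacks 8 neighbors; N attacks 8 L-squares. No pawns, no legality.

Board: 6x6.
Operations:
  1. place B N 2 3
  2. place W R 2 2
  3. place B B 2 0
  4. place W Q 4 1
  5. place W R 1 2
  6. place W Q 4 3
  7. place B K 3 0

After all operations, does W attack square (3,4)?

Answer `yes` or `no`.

Answer: yes

Derivation:
Op 1: place BN@(2,3)
Op 2: place WR@(2,2)
Op 3: place BB@(2,0)
Op 4: place WQ@(4,1)
Op 5: place WR@(1,2)
Op 6: place WQ@(4,3)
Op 7: place BK@(3,0)
Per-piece attacks for W:
  WR@(1,2): attacks (1,3) (1,4) (1,5) (1,1) (1,0) (2,2) (0,2) [ray(1,0) blocked at (2,2)]
  WR@(2,2): attacks (2,3) (2,1) (2,0) (3,2) (4,2) (5,2) (1,2) [ray(0,1) blocked at (2,3); ray(0,-1) blocked at (2,0); ray(-1,0) blocked at (1,2)]
  WQ@(4,1): attacks (4,2) (4,3) (4,0) (5,1) (3,1) (2,1) (1,1) (0,1) (5,2) (5,0) (3,2) (2,3) (3,0) [ray(0,1) blocked at (4,3); ray(-1,1) blocked at (2,3); ray(-1,-1) blocked at (3,0)]
  WQ@(4,3): attacks (4,4) (4,5) (4,2) (4,1) (5,3) (3,3) (2,3) (5,4) (5,2) (3,4) (2,5) (3,2) (2,1) (1,0) [ray(0,-1) blocked at (4,1); ray(-1,0) blocked at (2,3)]
W attacks (3,4): yes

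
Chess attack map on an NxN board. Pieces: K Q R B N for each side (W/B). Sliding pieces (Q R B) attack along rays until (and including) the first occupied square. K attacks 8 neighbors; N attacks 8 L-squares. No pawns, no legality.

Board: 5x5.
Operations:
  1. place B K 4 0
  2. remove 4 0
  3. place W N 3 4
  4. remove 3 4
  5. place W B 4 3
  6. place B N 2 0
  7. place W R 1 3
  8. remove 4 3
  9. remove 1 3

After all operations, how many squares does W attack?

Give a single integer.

Answer: 0

Derivation:
Op 1: place BK@(4,0)
Op 2: remove (4,0)
Op 3: place WN@(3,4)
Op 4: remove (3,4)
Op 5: place WB@(4,3)
Op 6: place BN@(2,0)
Op 7: place WR@(1,3)
Op 8: remove (4,3)
Op 9: remove (1,3)
Per-piece attacks for W:
Union (0 distinct): (none)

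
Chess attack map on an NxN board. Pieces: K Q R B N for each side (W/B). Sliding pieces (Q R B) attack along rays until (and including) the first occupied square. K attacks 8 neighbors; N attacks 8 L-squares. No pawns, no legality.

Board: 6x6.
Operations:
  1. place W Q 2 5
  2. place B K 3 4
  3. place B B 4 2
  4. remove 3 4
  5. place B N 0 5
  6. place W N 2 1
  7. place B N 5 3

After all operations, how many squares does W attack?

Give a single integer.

Answer: 20

Derivation:
Op 1: place WQ@(2,5)
Op 2: place BK@(3,4)
Op 3: place BB@(4,2)
Op 4: remove (3,4)
Op 5: place BN@(0,5)
Op 6: place WN@(2,1)
Op 7: place BN@(5,3)
Per-piece attacks for W:
  WN@(2,1): attacks (3,3) (4,2) (1,3) (0,2) (4,0) (0,0)
  WQ@(2,5): attacks (2,4) (2,3) (2,2) (2,1) (3,5) (4,5) (5,5) (1,5) (0,5) (3,4) (4,3) (5,2) (1,4) (0,3) [ray(0,-1) blocked at (2,1); ray(-1,0) blocked at (0,5)]
Union (20 distinct): (0,0) (0,2) (0,3) (0,5) (1,3) (1,4) (1,5) (2,1) (2,2) (2,3) (2,4) (3,3) (3,4) (3,5) (4,0) (4,2) (4,3) (4,5) (5,2) (5,5)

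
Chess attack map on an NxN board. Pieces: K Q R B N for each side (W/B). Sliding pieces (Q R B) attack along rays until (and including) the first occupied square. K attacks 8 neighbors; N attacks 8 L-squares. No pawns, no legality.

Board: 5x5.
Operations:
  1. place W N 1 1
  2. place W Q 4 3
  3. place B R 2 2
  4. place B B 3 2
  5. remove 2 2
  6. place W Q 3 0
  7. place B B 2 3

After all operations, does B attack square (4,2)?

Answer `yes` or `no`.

Op 1: place WN@(1,1)
Op 2: place WQ@(4,3)
Op 3: place BR@(2,2)
Op 4: place BB@(3,2)
Op 5: remove (2,2)
Op 6: place WQ@(3,0)
Op 7: place BB@(2,3)
Per-piece attacks for B:
  BB@(2,3): attacks (3,4) (3,2) (1,4) (1,2) (0,1) [ray(1,-1) blocked at (3,2)]
  BB@(3,2): attacks (4,3) (4,1) (2,3) (2,1) (1,0) [ray(1,1) blocked at (4,3); ray(-1,1) blocked at (2,3)]
B attacks (4,2): no

Answer: no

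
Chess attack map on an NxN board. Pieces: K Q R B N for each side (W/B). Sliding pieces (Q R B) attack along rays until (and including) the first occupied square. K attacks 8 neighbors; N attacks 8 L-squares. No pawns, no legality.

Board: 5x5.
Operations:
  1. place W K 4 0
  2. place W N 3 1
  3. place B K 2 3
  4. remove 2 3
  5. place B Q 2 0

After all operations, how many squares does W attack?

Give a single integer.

Op 1: place WK@(4,0)
Op 2: place WN@(3,1)
Op 3: place BK@(2,3)
Op 4: remove (2,3)
Op 5: place BQ@(2,0)
Per-piece attacks for W:
  WN@(3,1): attacks (4,3) (2,3) (1,2) (1,0)
  WK@(4,0): attacks (4,1) (3,0) (3,1)
Union (7 distinct): (1,0) (1,2) (2,3) (3,0) (3,1) (4,1) (4,3)

Answer: 7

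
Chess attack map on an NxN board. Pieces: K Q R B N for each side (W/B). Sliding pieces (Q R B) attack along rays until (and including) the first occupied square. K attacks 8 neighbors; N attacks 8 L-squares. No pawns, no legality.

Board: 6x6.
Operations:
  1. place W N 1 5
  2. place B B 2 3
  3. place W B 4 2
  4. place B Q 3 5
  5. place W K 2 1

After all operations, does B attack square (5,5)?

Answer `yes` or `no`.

Answer: yes

Derivation:
Op 1: place WN@(1,5)
Op 2: place BB@(2,3)
Op 3: place WB@(4,2)
Op 4: place BQ@(3,5)
Op 5: place WK@(2,1)
Per-piece attacks for B:
  BB@(2,3): attacks (3,4) (4,5) (3,2) (4,1) (5,0) (1,4) (0,5) (1,2) (0,1)
  BQ@(3,5): attacks (3,4) (3,3) (3,2) (3,1) (3,0) (4,5) (5,5) (2,5) (1,5) (4,4) (5,3) (2,4) (1,3) (0,2) [ray(-1,0) blocked at (1,5)]
B attacks (5,5): yes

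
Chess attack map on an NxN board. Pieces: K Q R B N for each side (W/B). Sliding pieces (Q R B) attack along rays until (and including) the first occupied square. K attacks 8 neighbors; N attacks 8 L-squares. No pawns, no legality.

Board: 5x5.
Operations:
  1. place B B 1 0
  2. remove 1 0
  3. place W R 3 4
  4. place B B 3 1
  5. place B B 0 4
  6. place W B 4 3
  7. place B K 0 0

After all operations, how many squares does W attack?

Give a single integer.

Answer: 10

Derivation:
Op 1: place BB@(1,0)
Op 2: remove (1,0)
Op 3: place WR@(3,4)
Op 4: place BB@(3,1)
Op 5: place BB@(0,4)
Op 6: place WB@(4,3)
Op 7: place BK@(0,0)
Per-piece attacks for W:
  WR@(3,4): attacks (3,3) (3,2) (3,1) (4,4) (2,4) (1,4) (0,4) [ray(0,-1) blocked at (3,1); ray(-1,0) blocked at (0,4)]
  WB@(4,3): attacks (3,4) (3,2) (2,1) (1,0) [ray(-1,1) blocked at (3,4)]
Union (10 distinct): (0,4) (1,0) (1,4) (2,1) (2,4) (3,1) (3,2) (3,3) (3,4) (4,4)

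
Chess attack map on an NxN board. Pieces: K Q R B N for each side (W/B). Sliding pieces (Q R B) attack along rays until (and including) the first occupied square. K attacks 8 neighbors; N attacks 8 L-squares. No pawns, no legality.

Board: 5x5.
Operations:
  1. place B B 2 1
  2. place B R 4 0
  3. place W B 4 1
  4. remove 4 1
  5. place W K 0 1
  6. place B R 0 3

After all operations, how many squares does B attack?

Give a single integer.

Answer: 17

Derivation:
Op 1: place BB@(2,1)
Op 2: place BR@(4,0)
Op 3: place WB@(4,1)
Op 4: remove (4,1)
Op 5: place WK@(0,1)
Op 6: place BR@(0,3)
Per-piece attacks for B:
  BR@(0,3): attacks (0,4) (0,2) (0,1) (1,3) (2,3) (3,3) (4,3) [ray(0,-1) blocked at (0,1)]
  BB@(2,1): attacks (3,2) (4,3) (3,0) (1,2) (0,3) (1,0) [ray(-1,1) blocked at (0,3)]
  BR@(4,0): attacks (4,1) (4,2) (4,3) (4,4) (3,0) (2,0) (1,0) (0,0)
Union (17 distinct): (0,0) (0,1) (0,2) (0,3) (0,4) (1,0) (1,2) (1,3) (2,0) (2,3) (3,0) (3,2) (3,3) (4,1) (4,2) (4,3) (4,4)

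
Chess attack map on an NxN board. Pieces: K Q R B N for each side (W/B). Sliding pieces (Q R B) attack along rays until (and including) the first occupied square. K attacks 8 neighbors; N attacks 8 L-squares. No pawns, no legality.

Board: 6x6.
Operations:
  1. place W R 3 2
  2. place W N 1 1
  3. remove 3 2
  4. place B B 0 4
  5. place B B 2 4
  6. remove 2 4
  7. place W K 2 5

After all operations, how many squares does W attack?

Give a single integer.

Answer: 9

Derivation:
Op 1: place WR@(3,2)
Op 2: place WN@(1,1)
Op 3: remove (3,2)
Op 4: place BB@(0,4)
Op 5: place BB@(2,4)
Op 6: remove (2,4)
Op 7: place WK@(2,5)
Per-piece attacks for W:
  WN@(1,1): attacks (2,3) (3,2) (0,3) (3,0)
  WK@(2,5): attacks (2,4) (3,5) (1,5) (3,4) (1,4)
Union (9 distinct): (0,3) (1,4) (1,5) (2,3) (2,4) (3,0) (3,2) (3,4) (3,5)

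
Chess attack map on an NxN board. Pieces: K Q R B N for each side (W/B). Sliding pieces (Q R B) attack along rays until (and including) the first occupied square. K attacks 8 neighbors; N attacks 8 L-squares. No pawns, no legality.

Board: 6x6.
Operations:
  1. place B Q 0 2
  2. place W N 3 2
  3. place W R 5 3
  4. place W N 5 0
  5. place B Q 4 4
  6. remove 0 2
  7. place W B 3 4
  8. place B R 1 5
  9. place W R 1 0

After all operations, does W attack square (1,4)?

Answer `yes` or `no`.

Op 1: place BQ@(0,2)
Op 2: place WN@(3,2)
Op 3: place WR@(5,3)
Op 4: place WN@(5,0)
Op 5: place BQ@(4,4)
Op 6: remove (0,2)
Op 7: place WB@(3,4)
Op 8: place BR@(1,5)
Op 9: place WR@(1,0)
Per-piece attacks for W:
  WR@(1,0): attacks (1,1) (1,2) (1,3) (1,4) (1,5) (2,0) (3,0) (4,0) (5,0) (0,0) [ray(0,1) blocked at (1,5); ray(1,0) blocked at (5,0)]
  WN@(3,2): attacks (4,4) (5,3) (2,4) (1,3) (4,0) (5,1) (2,0) (1,1)
  WB@(3,4): attacks (4,5) (4,3) (5,2) (2,5) (2,3) (1,2) (0,1)
  WN@(5,0): attacks (4,2) (3,1)
  WR@(5,3): attacks (5,4) (5,5) (5,2) (5,1) (5,0) (4,3) (3,3) (2,3) (1,3) (0,3) [ray(0,-1) blocked at (5,0)]
W attacks (1,4): yes

Answer: yes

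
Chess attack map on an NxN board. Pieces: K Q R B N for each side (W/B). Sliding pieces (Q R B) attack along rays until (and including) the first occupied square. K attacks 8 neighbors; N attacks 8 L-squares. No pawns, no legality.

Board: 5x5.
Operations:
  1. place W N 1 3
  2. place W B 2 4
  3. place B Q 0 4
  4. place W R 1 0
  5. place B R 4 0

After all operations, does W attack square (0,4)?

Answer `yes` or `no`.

Op 1: place WN@(1,3)
Op 2: place WB@(2,4)
Op 3: place BQ@(0,4)
Op 4: place WR@(1,0)
Op 5: place BR@(4,0)
Per-piece attacks for W:
  WR@(1,0): attacks (1,1) (1,2) (1,3) (2,0) (3,0) (4,0) (0,0) [ray(0,1) blocked at (1,3); ray(1,0) blocked at (4,0)]
  WN@(1,3): attacks (3,4) (2,1) (3,2) (0,1)
  WB@(2,4): attacks (3,3) (4,2) (1,3) [ray(-1,-1) blocked at (1,3)]
W attacks (0,4): no

Answer: no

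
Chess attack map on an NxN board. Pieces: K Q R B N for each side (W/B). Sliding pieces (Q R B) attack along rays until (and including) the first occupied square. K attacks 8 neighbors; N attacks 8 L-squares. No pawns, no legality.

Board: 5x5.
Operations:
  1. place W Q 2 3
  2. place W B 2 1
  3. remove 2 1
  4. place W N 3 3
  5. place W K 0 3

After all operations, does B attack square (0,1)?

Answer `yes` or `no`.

Op 1: place WQ@(2,3)
Op 2: place WB@(2,1)
Op 3: remove (2,1)
Op 4: place WN@(3,3)
Op 5: place WK@(0,3)
Per-piece attacks for B:
B attacks (0,1): no

Answer: no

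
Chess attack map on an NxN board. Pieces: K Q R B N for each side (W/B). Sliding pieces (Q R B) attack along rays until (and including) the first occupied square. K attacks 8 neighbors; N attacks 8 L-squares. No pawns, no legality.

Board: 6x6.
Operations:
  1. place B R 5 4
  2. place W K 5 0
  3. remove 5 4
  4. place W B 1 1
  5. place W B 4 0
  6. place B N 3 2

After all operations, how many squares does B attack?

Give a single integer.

Op 1: place BR@(5,4)
Op 2: place WK@(5,0)
Op 3: remove (5,4)
Op 4: place WB@(1,1)
Op 5: place WB@(4,0)
Op 6: place BN@(3,2)
Per-piece attacks for B:
  BN@(3,2): attacks (4,4) (5,3) (2,4) (1,3) (4,0) (5,1) (2,0) (1,1)
Union (8 distinct): (1,1) (1,3) (2,0) (2,4) (4,0) (4,4) (5,1) (5,3)

Answer: 8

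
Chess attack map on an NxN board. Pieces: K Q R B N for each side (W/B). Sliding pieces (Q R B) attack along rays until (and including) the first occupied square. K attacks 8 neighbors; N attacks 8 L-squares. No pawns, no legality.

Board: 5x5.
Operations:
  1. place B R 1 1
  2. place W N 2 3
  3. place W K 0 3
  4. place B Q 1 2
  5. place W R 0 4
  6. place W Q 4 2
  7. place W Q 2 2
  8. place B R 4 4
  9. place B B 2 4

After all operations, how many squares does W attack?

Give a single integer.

Answer: 20

Derivation:
Op 1: place BR@(1,1)
Op 2: place WN@(2,3)
Op 3: place WK@(0,3)
Op 4: place BQ@(1,2)
Op 5: place WR@(0,4)
Op 6: place WQ@(4,2)
Op 7: place WQ@(2,2)
Op 8: place BR@(4,4)
Op 9: place BB@(2,4)
Per-piece attacks for W:
  WK@(0,3): attacks (0,4) (0,2) (1,3) (1,4) (1,2)
  WR@(0,4): attacks (0,3) (1,4) (2,4) [ray(0,-1) blocked at (0,3); ray(1,0) blocked at (2,4)]
  WQ@(2,2): attacks (2,3) (2,1) (2,0) (3,2) (4,2) (1,2) (3,3) (4,4) (3,1) (4,0) (1,3) (0,4) (1,1) [ray(0,1) blocked at (2,3); ray(1,0) blocked at (4,2); ray(-1,0) blocked at (1,2); ray(1,1) blocked at (4,4); ray(-1,1) blocked at (0,4); ray(-1,-1) blocked at (1,1)]
  WN@(2,3): attacks (4,4) (0,4) (3,1) (4,2) (1,1) (0,2)
  WQ@(4,2): attacks (4,3) (4,4) (4,1) (4,0) (3,2) (2,2) (3,3) (2,4) (3,1) (2,0) [ray(0,1) blocked at (4,4); ray(-1,0) blocked at (2,2); ray(-1,1) blocked at (2,4)]
Union (20 distinct): (0,2) (0,3) (0,4) (1,1) (1,2) (1,3) (1,4) (2,0) (2,1) (2,2) (2,3) (2,4) (3,1) (3,2) (3,3) (4,0) (4,1) (4,2) (4,3) (4,4)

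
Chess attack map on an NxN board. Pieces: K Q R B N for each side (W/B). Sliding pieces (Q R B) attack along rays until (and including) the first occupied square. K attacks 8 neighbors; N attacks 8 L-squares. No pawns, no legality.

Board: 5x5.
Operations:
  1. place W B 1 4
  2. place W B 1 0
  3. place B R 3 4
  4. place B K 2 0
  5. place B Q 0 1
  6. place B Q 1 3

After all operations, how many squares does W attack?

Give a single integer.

Answer: 7

Derivation:
Op 1: place WB@(1,4)
Op 2: place WB@(1,0)
Op 3: place BR@(3,4)
Op 4: place BK@(2,0)
Op 5: place BQ@(0,1)
Op 6: place BQ@(1,3)
Per-piece attacks for W:
  WB@(1,0): attacks (2,1) (3,2) (4,3) (0,1) [ray(-1,1) blocked at (0,1)]
  WB@(1,4): attacks (2,3) (3,2) (4,1) (0,3)
Union (7 distinct): (0,1) (0,3) (2,1) (2,3) (3,2) (4,1) (4,3)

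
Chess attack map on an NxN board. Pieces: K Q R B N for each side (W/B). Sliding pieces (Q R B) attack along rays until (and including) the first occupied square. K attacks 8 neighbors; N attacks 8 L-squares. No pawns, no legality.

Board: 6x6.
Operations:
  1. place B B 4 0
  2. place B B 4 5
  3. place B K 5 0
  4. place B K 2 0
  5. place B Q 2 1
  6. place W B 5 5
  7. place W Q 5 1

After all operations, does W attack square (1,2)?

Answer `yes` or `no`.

Answer: no

Derivation:
Op 1: place BB@(4,0)
Op 2: place BB@(4,5)
Op 3: place BK@(5,0)
Op 4: place BK@(2,0)
Op 5: place BQ@(2,1)
Op 6: place WB@(5,5)
Op 7: place WQ@(5,1)
Per-piece attacks for W:
  WQ@(5,1): attacks (5,2) (5,3) (5,4) (5,5) (5,0) (4,1) (3,1) (2,1) (4,2) (3,3) (2,4) (1,5) (4,0) [ray(0,1) blocked at (5,5); ray(0,-1) blocked at (5,0); ray(-1,0) blocked at (2,1); ray(-1,-1) blocked at (4,0)]
  WB@(5,5): attacks (4,4) (3,3) (2,2) (1,1) (0,0)
W attacks (1,2): no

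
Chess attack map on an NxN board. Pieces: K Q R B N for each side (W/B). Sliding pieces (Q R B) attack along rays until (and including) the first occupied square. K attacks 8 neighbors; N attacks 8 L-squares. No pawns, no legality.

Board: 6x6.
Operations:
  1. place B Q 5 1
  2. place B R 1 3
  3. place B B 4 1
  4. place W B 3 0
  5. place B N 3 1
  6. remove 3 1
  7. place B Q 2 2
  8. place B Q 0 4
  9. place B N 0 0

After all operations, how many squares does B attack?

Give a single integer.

Answer: 31

Derivation:
Op 1: place BQ@(5,1)
Op 2: place BR@(1,3)
Op 3: place BB@(4,1)
Op 4: place WB@(3,0)
Op 5: place BN@(3,1)
Op 6: remove (3,1)
Op 7: place BQ@(2,2)
Op 8: place BQ@(0,4)
Op 9: place BN@(0,0)
Per-piece attacks for B:
  BN@(0,0): attacks (1,2) (2,1)
  BQ@(0,4): attacks (0,5) (0,3) (0,2) (0,1) (0,0) (1,4) (2,4) (3,4) (4,4) (5,4) (1,5) (1,3) [ray(0,-1) blocked at (0,0); ray(1,-1) blocked at (1,3)]
  BR@(1,3): attacks (1,4) (1,5) (1,2) (1,1) (1,0) (2,3) (3,3) (4,3) (5,3) (0,3)
  BQ@(2,2): attacks (2,3) (2,4) (2,5) (2,1) (2,0) (3,2) (4,2) (5,2) (1,2) (0,2) (3,3) (4,4) (5,5) (3,1) (4,0) (1,3) (1,1) (0,0) [ray(-1,1) blocked at (1,3); ray(-1,-1) blocked at (0,0)]
  BB@(4,1): attacks (5,2) (5,0) (3,2) (2,3) (1,4) (0,5) (3,0) [ray(-1,-1) blocked at (3,0)]
  BQ@(5,1): attacks (5,2) (5,3) (5,4) (5,5) (5,0) (4,1) (4,2) (3,3) (2,4) (1,5) (4,0) [ray(-1,0) blocked at (4,1)]
Union (31 distinct): (0,0) (0,1) (0,2) (0,3) (0,5) (1,0) (1,1) (1,2) (1,3) (1,4) (1,5) (2,0) (2,1) (2,3) (2,4) (2,5) (3,0) (3,1) (3,2) (3,3) (3,4) (4,0) (4,1) (4,2) (4,3) (4,4) (5,0) (5,2) (5,3) (5,4) (5,5)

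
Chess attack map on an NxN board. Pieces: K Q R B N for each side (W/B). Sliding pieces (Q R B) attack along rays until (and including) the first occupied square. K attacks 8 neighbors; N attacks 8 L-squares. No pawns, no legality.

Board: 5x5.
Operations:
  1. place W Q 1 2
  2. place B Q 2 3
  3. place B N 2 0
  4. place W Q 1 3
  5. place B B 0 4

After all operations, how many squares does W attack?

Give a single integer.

Answer: 18

Derivation:
Op 1: place WQ@(1,2)
Op 2: place BQ@(2,3)
Op 3: place BN@(2,0)
Op 4: place WQ@(1,3)
Op 5: place BB@(0,4)
Per-piece attacks for W:
  WQ@(1,2): attacks (1,3) (1,1) (1,0) (2,2) (3,2) (4,2) (0,2) (2,3) (2,1) (3,0) (0,3) (0,1) [ray(0,1) blocked at (1,3); ray(1,1) blocked at (2,3)]
  WQ@(1,3): attacks (1,4) (1,2) (2,3) (0,3) (2,4) (2,2) (3,1) (4,0) (0,4) (0,2) [ray(0,-1) blocked at (1,2); ray(1,0) blocked at (2,3); ray(-1,1) blocked at (0,4)]
Union (18 distinct): (0,1) (0,2) (0,3) (0,4) (1,0) (1,1) (1,2) (1,3) (1,4) (2,1) (2,2) (2,3) (2,4) (3,0) (3,1) (3,2) (4,0) (4,2)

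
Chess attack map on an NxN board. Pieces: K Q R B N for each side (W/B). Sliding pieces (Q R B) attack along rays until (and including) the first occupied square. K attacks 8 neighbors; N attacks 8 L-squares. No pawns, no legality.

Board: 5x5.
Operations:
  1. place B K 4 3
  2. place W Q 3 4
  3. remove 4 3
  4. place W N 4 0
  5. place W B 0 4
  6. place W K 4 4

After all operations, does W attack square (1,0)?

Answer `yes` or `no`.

Answer: no

Derivation:
Op 1: place BK@(4,3)
Op 2: place WQ@(3,4)
Op 3: remove (4,3)
Op 4: place WN@(4,0)
Op 5: place WB@(0,4)
Op 6: place WK@(4,4)
Per-piece attacks for W:
  WB@(0,4): attacks (1,3) (2,2) (3,1) (4,0) [ray(1,-1) blocked at (4,0)]
  WQ@(3,4): attacks (3,3) (3,2) (3,1) (3,0) (4,4) (2,4) (1,4) (0,4) (4,3) (2,3) (1,2) (0,1) [ray(1,0) blocked at (4,4); ray(-1,0) blocked at (0,4)]
  WN@(4,0): attacks (3,2) (2,1)
  WK@(4,4): attacks (4,3) (3,4) (3,3)
W attacks (1,0): no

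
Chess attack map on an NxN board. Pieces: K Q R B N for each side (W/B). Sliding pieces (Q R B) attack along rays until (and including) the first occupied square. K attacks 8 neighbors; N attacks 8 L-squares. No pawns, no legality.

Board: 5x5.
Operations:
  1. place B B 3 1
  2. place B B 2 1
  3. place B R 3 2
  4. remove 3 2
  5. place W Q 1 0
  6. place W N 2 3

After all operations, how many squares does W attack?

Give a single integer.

Answer: 15

Derivation:
Op 1: place BB@(3,1)
Op 2: place BB@(2,1)
Op 3: place BR@(3,2)
Op 4: remove (3,2)
Op 5: place WQ@(1,0)
Op 6: place WN@(2,3)
Per-piece attacks for W:
  WQ@(1,0): attacks (1,1) (1,2) (1,3) (1,4) (2,0) (3,0) (4,0) (0,0) (2,1) (0,1) [ray(1,1) blocked at (2,1)]
  WN@(2,3): attacks (4,4) (0,4) (3,1) (4,2) (1,1) (0,2)
Union (15 distinct): (0,0) (0,1) (0,2) (0,4) (1,1) (1,2) (1,3) (1,4) (2,0) (2,1) (3,0) (3,1) (4,0) (4,2) (4,4)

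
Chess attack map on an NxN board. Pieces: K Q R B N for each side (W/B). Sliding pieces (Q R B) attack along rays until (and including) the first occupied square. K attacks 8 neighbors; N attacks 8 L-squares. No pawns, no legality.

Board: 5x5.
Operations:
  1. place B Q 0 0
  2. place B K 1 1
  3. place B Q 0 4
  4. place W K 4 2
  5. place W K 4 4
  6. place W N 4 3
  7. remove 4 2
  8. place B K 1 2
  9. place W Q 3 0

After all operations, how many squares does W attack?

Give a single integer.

Answer: 14

Derivation:
Op 1: place BQ@(0,0)
Op 2: place BK@(1,1)
Op 3: place BQ@(0,4)
Op 4: place WK@(4,2)
Op 5: place WK@(4,4)
Op 6: place WN@(4,3)
Op 7: remove (4,2)
Op 8: place BK@(1,2)
Op 9: place WQ@(3,0)
Per-piece attacks for W:
  WQ@(3,0): attacks (3,1) (3,2) (3,3) (3,4) (4,0) (2,0) (1,0) (0,0) (4,1) (2,1) (1,2) [ray(-1,0) blocked at (0,0); ray(-1,1) blocked at (1,2)]
  WN@(4,3): attacks (2,4) (3,1) (2,2)
  WK@(4,4): attacks (4,3) (3,4) (3,3)
Union (14 distinct): (0,0) (1,0) (1,2) (2,0) (2,1) (2,2) (2,4) (3,1) (3,2) (3,3) (3,4) (4,0) (4,1) (4,3)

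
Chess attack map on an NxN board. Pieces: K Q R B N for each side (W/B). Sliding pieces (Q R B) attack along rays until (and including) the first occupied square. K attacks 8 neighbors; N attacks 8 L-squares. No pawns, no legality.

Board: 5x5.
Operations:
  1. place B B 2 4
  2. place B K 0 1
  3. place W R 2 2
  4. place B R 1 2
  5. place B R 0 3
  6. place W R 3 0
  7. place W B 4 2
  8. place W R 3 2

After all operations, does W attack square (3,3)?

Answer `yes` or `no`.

Op 1: place BB@(2,4)
Op 2: place BK@(0,1)
Op 3: place WR@(2,2)
Op 4: place BR@(1,2)
Op 5: place BR@(0,3)
Op 6: place WR@(3,0)
Op 7: place WB@(4,2)
Op 8: place WR@(3,2)
Per-piece attacks for W:
  WR@(2,2): attacks (2,3) (2,4) (2,1) (2,0) (3,2) (1,2) [ray(0,1) blocked at (2,4); ray(1,0) blocked at (3,2); ray(-1,0) blocked at (1,2)]
  WR@(3,0): attacks (3,1) (3,2) (4,0) (2,0) (1,0) (0,0) [ray(0,1) blocked at (3,2)]
  WR@(3,2): attacks (3,3) (3,4) (3,1) (3,0) (4,2) (2,2) [ray(0,-1) blocked at (3,0); ray(1,0) blocked at (4,2); ray(-1,0) blocked at (2,2)]
  WB@(4,2): attacks (3,3) (2,4) (3,1) (2,0) [ray(-1,1) blocked at (2,4)]
W attacks (3,3): yes

Answer: yes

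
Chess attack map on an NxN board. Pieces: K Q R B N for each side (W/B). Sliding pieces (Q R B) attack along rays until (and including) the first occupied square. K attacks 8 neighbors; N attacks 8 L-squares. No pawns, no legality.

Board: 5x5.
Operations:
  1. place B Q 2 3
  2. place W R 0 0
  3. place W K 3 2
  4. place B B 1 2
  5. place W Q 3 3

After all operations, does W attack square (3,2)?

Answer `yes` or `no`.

Answer: yes

Derivation:
Op 1: place BQ@(2,3)
Op 2: place WR@(0,0)
Op 3: place WK@(3,2)
Op 4: place BB@(1,2)
Op 5: place WQ@(3,3)
Per-piece attacks for W:
  WR@(0,0): attacks (0,1) (0,2) (0,3) (0,4) (1,0) (2,0) (3,0) (4,0)
  WK@(3,2): attacks (3,3) (3,1) (4,2) (2,2) (4,3) (4,1) (2,3) (2,1)
  WQ@(3,3): attacks (3,4) (3,2) (4,3) (2,3) (4,4) (4,2) (2,4) (2,2) (1,1) (0,0) [ray(0,-1) blocked at (3,2); ray(-1,0) blocked at (2,3); ray(-1,-1) blocked at (0,0)]
W attacks (3,2): yes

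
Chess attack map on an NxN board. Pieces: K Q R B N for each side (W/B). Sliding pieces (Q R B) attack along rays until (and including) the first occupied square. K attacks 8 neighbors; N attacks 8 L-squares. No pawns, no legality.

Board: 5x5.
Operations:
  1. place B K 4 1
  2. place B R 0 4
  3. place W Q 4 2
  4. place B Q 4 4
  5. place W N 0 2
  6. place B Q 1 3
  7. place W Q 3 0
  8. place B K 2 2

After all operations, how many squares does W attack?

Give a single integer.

Op 1: place BK@(4,1)
Op 2: place BR@(0,4)
Op 3: place WQ@(4,2)
Op 4: place BQ@(4,4)
Op 5: place WN@(0,2)
Op 6: place BQ@(1,3)
Op 7: place WQ@(3,0)
Op 8: place BK@(2,2)
Per-piece attacks for W:
  WN@(0,2): attacks (1,4) (2,3) (1,0) (2,1)
  WQ@(3,0): attacks (3,1) (3,2) (3,3) (3,4) (4,0) (2,0) (1,0) (0,0) (4,1) (2,1) (1,2) (0,3) [ray(1,1) blocked at (4,1)]
  WQ@(4,2): attacks (4,3) (4,4) (4,1) (3,2) (2,2) (3,3) (2,4) (3,1) (2,0) [ray(0,1) blocked at (4,4); ray(0,-1) blocked at (4,1); ray(-1,0) blocked at (2,2)]
Union (18 distinct): (0,0) (0,3) (1,0) (1,2) (1,4) (2,0) (2,1) (2,2) (2,3) (2,4) (3,1) (3,2) (3,3) (3,4) (4,0) (4,1) (4,3) (4,4)

Answer: 18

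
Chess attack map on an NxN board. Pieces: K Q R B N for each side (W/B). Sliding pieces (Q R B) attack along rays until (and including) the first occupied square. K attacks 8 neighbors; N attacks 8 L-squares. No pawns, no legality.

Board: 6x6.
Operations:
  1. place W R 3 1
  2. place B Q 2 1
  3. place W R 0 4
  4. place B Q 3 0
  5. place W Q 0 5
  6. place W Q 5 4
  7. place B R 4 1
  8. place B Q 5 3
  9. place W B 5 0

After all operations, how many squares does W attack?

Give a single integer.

Op 1: place WR@(3,1)
Op 2: place BQ@(2,1)
Op 3: place WR@(0,4)
Op 4: place BQ@(3,0)
Op 5: place WQ@(0,5)
Op 6: place WQ@(5,4)
Op 7: place BR@(4,1)
Op 8: place BQ@(5,3)
Op 9: place WB@(5,0)
Per-piece attacks for W:
  WR@(0,4): attacks (0,5) (0,3) (0,2) (0,1) (0,0) (1,4) (2,4) (3,4) (4,4) (5,4) [ray(0,1) blocked at (0,5); ray(1,0) blocked at (5,4)]
  WQ@(0,5): attacks (0,4) (1,5) (2,5) (3,5) (4,5) (5,5) (1,4) (2,3) (3,2) (4,1) [ray(0,-1) blocked at (0,4); ray(1,-1) blocked at (4,1)]
  WR@(3,1): attacks (3,2) (3,3) (3,4) (3,5) (3,0) (4,1) (2,1) [ray(0,-1) blocked at (3,0); ray(1,0) blocked at (4,1); ray(-1,0) blocked at (2,1)]
  WB@(5,0): attacks (4,1) [ray(-1,1) blocked at (4,1)]
  WQ@(5,4): attacks (5,5) (5,3) (4,4) (3,4) (2,4) (1,4) (0,4) (4,5) (4,3) (3,2) (2,1) [ray(0,-1) blocked at (5,3); ray(-1,0) blocked at (0,4); ray(-1,-1) blocked at (2,1)]
Union (24 distinct): (0,0) (0,1) (0,2) (0,3) (0,4) (0,5) (1,4) (1,5) (2,1) (2,3) (2,4) (2,5) (3,0) (3,2) (3,3) (3,4) (3,5) (4,1) (4,3) (4,4) (4,5) (5,3) (5,4) (5,5)

Answer: 24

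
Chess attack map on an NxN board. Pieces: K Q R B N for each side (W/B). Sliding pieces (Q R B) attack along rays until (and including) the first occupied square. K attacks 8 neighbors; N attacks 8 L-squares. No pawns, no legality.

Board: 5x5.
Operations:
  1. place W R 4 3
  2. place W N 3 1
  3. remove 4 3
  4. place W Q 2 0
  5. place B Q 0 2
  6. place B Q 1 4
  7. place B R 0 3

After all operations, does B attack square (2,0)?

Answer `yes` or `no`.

Answer: yes

Derivation:
Op 1: place WR@(4,3)
Op 2: place WN@(3,1)
Op 3: remove (4,3)
Op 4: place WQ@(2,0)
Op 5: place BQ@(0,2)
Op 6: place BQ@(1,4)
Op 7: place BR@(0,3)
Per-piece attacks for B:
  BQ@(0,2): attacks (0,3) (0,1) (0,0) (1,2) (2,2) (3,2) (4,2) (1,3) (2,4) (1,1) (2,0) [ray(0,1) blocked at (0,3); ray(1,-1) blocked at (2,0)]
  BR@(0,3): attacks (0,4) (0,2) (1,3) (2,3) (3,3) (4,3) [ray(0,-1) blocked at (0,2)]
  BQ@(1,4): attacks (1,3) (1,2) (1,1) (1,0) (2,4) (3,4) (4,4) (0,4) (2,3) (3,2) (4,1) (0,3) [ray(-1,-1) blocked at (0,3)]
B attacks (2,0): yes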